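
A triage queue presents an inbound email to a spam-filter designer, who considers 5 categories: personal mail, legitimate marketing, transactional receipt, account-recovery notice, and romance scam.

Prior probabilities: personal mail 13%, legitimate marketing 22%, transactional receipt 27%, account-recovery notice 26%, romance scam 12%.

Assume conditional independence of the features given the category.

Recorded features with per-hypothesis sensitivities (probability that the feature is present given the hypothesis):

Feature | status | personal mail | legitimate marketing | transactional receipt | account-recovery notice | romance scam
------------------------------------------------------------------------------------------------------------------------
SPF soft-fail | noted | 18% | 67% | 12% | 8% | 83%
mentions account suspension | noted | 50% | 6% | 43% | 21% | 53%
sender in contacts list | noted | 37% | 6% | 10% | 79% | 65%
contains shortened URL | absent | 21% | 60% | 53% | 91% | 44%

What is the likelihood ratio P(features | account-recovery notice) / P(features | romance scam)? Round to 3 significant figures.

0.00746

Joint likelihood of the feature pattern under each hypothesis (using 1 − P(present | H) for each absent feature):
  account-recovery notice: 0.08 × 0.21 × 0.79 × (1 − 0.91) = 0.0011945
  romance scam: 0.83 × 0.53 × 0.65 × (1 − 0.44) = 0.16012
Bayes factor = 0.0011945 / 0.16012 ≈ 0.00746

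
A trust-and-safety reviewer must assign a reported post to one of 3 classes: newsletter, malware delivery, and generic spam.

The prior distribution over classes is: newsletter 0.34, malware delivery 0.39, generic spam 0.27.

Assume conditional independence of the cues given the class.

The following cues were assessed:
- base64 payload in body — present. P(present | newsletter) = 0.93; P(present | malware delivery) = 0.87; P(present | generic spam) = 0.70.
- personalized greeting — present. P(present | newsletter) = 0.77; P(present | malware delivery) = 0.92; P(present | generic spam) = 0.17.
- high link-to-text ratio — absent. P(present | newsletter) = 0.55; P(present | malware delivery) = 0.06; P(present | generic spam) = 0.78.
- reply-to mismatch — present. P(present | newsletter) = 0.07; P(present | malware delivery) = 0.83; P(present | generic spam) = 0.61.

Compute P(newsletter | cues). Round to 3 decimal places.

Multiply each prior by the joint likelihood of the cue pattern (using 1 − P(present | H) for each absent cue):
  newsletter: 0.34 × 0.93 × 0.77 × (1 − 0.55) × 0.07 = 0.0076694
  malware delivery: 0.39 × 0.87 × 0.92 × (1 − 0.06) × 0.83 = 0.24354
  generic spam: 0.27 × 0.70 × 0.17 × (1 − 0.78) × 0.61 = 0.0043118
Normalizing constant Z = 0.0076694 + 0.24354 + 0.0043118 = 0.25553.
P(newsletter | evidence) = 0.0076694 / 0.25553 ≈ 0.030.

0.030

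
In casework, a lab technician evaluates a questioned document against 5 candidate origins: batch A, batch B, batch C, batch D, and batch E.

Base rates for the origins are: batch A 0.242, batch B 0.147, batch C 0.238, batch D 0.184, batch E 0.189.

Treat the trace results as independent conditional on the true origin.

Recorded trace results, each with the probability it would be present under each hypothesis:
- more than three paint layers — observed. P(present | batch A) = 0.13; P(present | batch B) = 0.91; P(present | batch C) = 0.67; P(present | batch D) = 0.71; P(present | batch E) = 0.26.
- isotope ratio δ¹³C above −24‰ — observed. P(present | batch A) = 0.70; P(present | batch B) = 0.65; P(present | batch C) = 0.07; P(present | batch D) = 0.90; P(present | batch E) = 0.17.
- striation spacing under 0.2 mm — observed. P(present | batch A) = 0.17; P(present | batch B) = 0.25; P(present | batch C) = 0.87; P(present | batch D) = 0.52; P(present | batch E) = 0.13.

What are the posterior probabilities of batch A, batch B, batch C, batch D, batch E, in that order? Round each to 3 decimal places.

Multiply each prior by the joint likelihood of the trace result pattern:
  batch A: 0.242 × 0.13 × 0.70 × 0.17 = 0.0037437
  batch B: 0.147 × 0.91 × 0.65 × 0.25 = 0.021738
  batch C: 0.238 × 0.67 × 0.07 × 0.87 = 0.0097111
  batch D: 0.184 × 0.71 × 0.90 × 0.52 = 0.06114
  batch E: 0.189 × 0.26 × 0.17 × 0.13 = 0.001086
Normalizing constant Z = 0.0037437 + 0.021738 + 0.0097111 + 0.06114 + 0.001086 = 0.097418.
P(batch A | evidence) = 0.0037437 / 0.097418 ≈ 0.038
P(batch B | evidence) = 0.021738 / 0.097418 ≈ 0.223
P(batch C | evidence) = 0.0097111 / 0.097418 ≈ 0.100
P(batch D | evidence) = 0.06114 / 0.097418 ≈ 0.628
P(batch E | evidence) = 0.001086 / 0.097418 ≈ 0.011

0.038, 0.223, 0.100, 0.628, 0.011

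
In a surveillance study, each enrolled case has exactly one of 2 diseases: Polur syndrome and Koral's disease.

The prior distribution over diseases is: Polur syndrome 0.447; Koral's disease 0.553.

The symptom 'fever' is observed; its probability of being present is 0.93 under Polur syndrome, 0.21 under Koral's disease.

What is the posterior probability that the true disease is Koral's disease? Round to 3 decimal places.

By Bayes' rule, the unnormalized weight for each hypothesis is prior × likelihood:
  Polur syndrome: 0.447 × 0.93 = 0.41571
  Koral's disease: 0.553 × 0.21 = 0.11613
The unnormalized weights sum to 0.53184.
P(Koral's disease | evidence) = 0.11613 / 0.53184 ≈ 0.218.

0.218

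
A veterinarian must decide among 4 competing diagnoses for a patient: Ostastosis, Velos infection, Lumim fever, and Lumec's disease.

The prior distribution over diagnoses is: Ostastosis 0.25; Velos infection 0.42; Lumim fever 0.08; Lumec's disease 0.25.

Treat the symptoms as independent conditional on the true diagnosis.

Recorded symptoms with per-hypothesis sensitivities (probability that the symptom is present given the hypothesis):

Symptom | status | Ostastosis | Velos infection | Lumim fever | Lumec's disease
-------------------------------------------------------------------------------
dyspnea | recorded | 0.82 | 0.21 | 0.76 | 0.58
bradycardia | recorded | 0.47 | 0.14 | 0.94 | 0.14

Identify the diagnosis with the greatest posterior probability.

Ostastosis

By Bayes' rule with conditional independence, the unnormalized weight for each hypothesis is prior × ∏ likelihoods:
  Ostastosis: 0.25 × 0.82 × 0.47 = 0.09635
  Velos infection: 0.42 × 0.21 × 0.14 = 0.012348
  Lumim fever: 0.08 × 0.76 × 0.94 = 0.057152
  Lumec's disease: 0.25 × 0.58 × 0.14 = 0.0203
Normalizing constant Z = 0.09635 + 0.012348 + 0.057152 + 0.0203 = 0.18615.
P(Ostastosis | evidence) ≈ 0.09635 / 0.18615 ≈ 0.518
P(Velos infection | evidence) ≈ 0.012348 / 0.18615 ≈ 0.066
P(Lumim fever | evidence) ≈ 0.057152 / 0.18615 ≈ 0.307
P(Lumec's disease | evidence) ≈ 0.0203 / 0.18615 ≈ 0.109
The largest is 0.518, so Ostastosis is most probable.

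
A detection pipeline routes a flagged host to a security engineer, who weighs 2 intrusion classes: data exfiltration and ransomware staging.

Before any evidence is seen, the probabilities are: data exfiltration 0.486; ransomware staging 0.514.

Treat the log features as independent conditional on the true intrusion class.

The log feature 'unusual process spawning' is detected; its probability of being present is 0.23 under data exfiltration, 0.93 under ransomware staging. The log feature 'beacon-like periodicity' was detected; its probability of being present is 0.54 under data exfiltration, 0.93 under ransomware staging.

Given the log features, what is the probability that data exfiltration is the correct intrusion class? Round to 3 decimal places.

Multiply each prior by the joint likelihood of the log feature pattern:
  data exfiltration: 0.486 × 0.23 × 0.54 = 0.060361
  ransomware staging: 0.514 × 0.93 × 0.93 = 0.44456
The unnormalized weights sum to 0.50492.
P(data exfiltration | evidence) = 0.060361 / 0.50492 ≈ 0.120.

0.120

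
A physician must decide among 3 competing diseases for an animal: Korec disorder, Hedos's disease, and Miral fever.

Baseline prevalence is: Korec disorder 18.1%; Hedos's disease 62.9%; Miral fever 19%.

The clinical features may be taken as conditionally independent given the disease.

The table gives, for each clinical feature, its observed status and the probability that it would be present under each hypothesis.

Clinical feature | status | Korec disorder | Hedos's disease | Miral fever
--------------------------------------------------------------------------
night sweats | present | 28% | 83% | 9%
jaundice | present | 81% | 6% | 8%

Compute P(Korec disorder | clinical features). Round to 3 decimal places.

0.557

By Bayes' rule with conditional independence, the unnormalized weight for each hypothesis is prior × ∏ likelihoods:
  Korec disorder: 0.181 × 0.28 × 0.81 = 0.041051
  Hedos's disease: 0.629 × 0.83 × 0.06 = 0.031324
  Miral fever: 0.190 × 0.09 × 0.08 = 0.001368
Marginal likelihood of the evidence = 0.073743.
P(Korec disorder | evidence) = 0.041051 / 0.073743 ≈ 0.557.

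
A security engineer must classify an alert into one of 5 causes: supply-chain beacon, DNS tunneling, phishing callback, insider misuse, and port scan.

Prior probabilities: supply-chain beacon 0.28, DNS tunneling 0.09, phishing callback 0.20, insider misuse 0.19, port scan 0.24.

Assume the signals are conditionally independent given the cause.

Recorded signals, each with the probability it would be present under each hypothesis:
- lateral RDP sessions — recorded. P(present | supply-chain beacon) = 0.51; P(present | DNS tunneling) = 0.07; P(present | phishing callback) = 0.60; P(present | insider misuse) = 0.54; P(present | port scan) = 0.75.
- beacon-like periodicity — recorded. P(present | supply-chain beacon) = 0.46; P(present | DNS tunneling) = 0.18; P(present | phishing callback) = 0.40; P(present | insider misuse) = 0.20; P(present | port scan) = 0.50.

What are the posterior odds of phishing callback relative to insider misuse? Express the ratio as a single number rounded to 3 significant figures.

The normalizing constant cancels in an odds ratio, so compute prior × likelihood for the two hypotheses only:
  phishing callback: 0.20 × 0.60 × 0.40 = 0.048
  insider misuse: 0.19 × 0.54 × 0.20 = 0.02052
Posterior odds = 0.048 / 0.02052 ≈ 2.34.

2.34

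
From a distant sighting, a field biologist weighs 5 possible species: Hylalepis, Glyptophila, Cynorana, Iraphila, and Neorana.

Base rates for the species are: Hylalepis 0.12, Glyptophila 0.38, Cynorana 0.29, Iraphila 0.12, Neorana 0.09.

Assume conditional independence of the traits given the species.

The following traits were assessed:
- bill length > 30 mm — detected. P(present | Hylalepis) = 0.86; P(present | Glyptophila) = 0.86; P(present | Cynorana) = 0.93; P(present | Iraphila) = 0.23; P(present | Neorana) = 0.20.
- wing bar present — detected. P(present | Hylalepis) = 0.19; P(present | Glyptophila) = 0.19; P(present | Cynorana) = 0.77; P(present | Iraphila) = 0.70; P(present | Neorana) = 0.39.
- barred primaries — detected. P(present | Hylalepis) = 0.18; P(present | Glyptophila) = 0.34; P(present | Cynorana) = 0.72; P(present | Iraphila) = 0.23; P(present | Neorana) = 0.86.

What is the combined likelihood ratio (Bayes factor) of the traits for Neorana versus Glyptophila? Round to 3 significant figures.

1.21

Take the product of per-trait likelihoods under each hypothesis, then divide.
  Neorana: 0.20 × 0.39 × 0.86 = 0.06708
  Glyptophila: 0.86 × 0.19 × 0.34 = 0.055556
Bayes factor = 0.06708 / 0.055556 ≈ 1.21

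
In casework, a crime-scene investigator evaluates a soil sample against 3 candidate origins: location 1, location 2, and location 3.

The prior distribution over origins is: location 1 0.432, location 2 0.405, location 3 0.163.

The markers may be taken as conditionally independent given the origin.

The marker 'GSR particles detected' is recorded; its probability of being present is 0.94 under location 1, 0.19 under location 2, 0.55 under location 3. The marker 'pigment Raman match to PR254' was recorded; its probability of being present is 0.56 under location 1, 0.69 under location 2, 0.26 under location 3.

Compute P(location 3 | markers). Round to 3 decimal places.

0.077

Multiply each prior by the joint likelihood of the marker pattern:
  location 1: 0.432 × 0.94 × 0.56 = 0.2274
  location 2: 0.405 × 0.19 × 0.69 = 0.053095
  location 3: 0.163 × 0.55 × 0.26 = 0.023309
The unnormalized weights sum to 0.30381.
P(location 3 | evidence) = 0.023309 / 0.30381 ≈ 0.077.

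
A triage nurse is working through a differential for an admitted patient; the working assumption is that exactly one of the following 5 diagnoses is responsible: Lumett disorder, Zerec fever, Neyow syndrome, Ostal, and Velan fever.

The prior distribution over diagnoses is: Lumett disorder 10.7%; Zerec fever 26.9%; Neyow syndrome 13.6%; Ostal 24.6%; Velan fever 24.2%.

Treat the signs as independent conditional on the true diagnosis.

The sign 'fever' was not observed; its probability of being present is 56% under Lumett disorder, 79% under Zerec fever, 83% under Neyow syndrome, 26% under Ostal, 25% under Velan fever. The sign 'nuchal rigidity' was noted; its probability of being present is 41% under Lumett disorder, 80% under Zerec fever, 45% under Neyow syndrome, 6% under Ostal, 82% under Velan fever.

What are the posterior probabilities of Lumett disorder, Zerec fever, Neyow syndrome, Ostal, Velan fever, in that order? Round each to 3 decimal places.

0.082, 0.193, 0.044, 0.047, 0.634

Multiply each prior by the joint likelihood of the sign pattern (using 1 − P(present | H) for each absent sign):
  Lumett disorder: 0.107 × (1 − 0.56) × 0.41 = 0.019303
  Zerec fever: 0.269 × (1 − 0.79) × 0.80 = 0.045192
  Neyow syndrome: 0.136 × (1 − 0.83) × 0.45 = 0.010404
  Ostal: 0.246 × (1 − 0.26) × 0.06 = 0.010922
  Velan fever: 0.242 × (1 − 0.25) × 0.82 = 0.14883
Normalizing constant Z = 0.019303 + 0.045192 + 0.010404 + 0.010922 + 0.14883 = 0.23465.
P(Lumett disorder | evidence) = 0.019303 / 0.23465 ≈ 0.082
P(Zerec fever | evidence) = 0.045192 / 0.23465 ≈ 0.193
P(Neyow syndrome | evidence) = 0.010404 / 0.23465 ≈ 0.044
P(Ostal | evidence) = 0.010922 / 0.23465 ≈ 0.047
P(Velan fever | evidence) = 0.14883 / 0.23465 ≈ 0.634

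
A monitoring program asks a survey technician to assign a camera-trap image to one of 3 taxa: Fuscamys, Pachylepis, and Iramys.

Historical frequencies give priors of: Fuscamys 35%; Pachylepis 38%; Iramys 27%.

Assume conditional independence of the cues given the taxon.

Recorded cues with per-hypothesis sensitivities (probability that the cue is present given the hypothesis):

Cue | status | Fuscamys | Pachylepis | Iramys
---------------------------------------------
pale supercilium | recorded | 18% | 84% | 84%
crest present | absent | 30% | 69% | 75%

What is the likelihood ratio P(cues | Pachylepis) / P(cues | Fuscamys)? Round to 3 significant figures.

The Bayes factor is the ratio of the joint likelihoods of the cue pattern under the two hypotheses (using 1 − P(present | H) for each absent cue).
  Pachylepis: 0.84 × (1 − 0.69) = 0.2604
  Fuscamys: 0.18 × (1 − 0.30) = 0.126
Bayes factor = 0.2604 / 0.126 ≈ 2.07

2.07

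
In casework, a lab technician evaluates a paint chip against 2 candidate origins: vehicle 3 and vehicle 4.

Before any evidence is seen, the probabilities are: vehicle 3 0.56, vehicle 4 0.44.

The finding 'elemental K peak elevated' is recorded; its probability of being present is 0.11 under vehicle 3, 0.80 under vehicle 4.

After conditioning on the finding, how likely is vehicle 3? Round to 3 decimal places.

By Bayes' rule, the unnormalized weight for each hypothesis is prior × likelihood:
  vehicle 3: 0.56 × 0.11 = 0.0616
  vehicle 4: 0.44 × 0.80 = 0.352
The unnormalized weights sum to 0.4136.
P(vehicle 3 | evidence) = 0.0616 / 0.4136 ≈ 0.149.

0.149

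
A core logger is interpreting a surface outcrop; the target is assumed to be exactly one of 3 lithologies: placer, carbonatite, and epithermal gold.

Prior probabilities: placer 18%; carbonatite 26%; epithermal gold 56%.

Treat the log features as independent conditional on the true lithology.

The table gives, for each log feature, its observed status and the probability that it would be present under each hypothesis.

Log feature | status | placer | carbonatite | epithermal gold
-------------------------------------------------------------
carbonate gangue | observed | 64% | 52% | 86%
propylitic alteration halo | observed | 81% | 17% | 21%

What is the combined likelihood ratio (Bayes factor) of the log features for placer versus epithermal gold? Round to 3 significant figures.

Joint likelihood of the log feature pattern under each hypothesis:
  placer: 0.64 × 0.81 = 0.5184
  epithermal gold: 0.86 × 0.21 = 0.1806
Bayes factor = 0.5184 / 0.1806 ≈ 2.87

2.87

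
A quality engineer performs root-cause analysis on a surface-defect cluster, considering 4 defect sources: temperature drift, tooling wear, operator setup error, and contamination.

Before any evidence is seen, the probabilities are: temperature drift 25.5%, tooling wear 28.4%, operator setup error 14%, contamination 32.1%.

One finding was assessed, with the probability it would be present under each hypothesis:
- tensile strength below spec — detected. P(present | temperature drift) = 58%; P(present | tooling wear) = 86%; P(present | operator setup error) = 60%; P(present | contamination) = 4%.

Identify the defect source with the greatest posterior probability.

tooling wear

For each hypothesis, the unnormalized posterior weight is prior × likelihood:
  temperature drift: 0.255 × 0.58 = 0.1479
  tooling wear: 0.284 × 0.86 = 0.24424
  operator setup error: 0.140 × 0.60 = 0.084
  contamination: 0.321 × 0.04 = 0.01284
Marginal likelihood of the evidence = 0.48898.
P(temperature drift | evidence) ≈ 0.1479 / 0.48898 ≈ 0.302
P(tooling wear | evidence) ≈ 0.24424 / 0.48898 ≈ 0.499
P(operator setup error | evidence) ≈ 0.084 / 0.48898 ≈ 0.172
P(contamination | evidence) ≈ 0.01284 / 0.48898 ≈ 0.026
The largest is 0.499, so tooling wear is most probable.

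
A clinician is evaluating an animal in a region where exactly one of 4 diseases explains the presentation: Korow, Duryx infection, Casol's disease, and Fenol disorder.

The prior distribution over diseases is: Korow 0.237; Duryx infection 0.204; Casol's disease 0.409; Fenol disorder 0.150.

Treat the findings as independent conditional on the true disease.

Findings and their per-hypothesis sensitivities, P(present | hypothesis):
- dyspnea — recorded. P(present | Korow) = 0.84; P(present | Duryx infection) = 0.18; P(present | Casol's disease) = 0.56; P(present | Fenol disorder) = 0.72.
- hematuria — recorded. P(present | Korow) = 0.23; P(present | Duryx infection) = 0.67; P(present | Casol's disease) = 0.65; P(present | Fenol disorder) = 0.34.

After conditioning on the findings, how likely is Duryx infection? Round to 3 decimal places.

For each hypothesis, the unnormalized posterior weight is prior × product of the finding likelihoods:
  Korow: 0.237 × 0.84 × 0.23 = 0.045788
  Duryx infection: 0.204 × 0.18 × 0.67 = 0.024602
  Casol's disease: 0.409 × 0.56 × 0.65 = 0.14888
  Fenol disorder: 0.150 × 0.72 × 0.34 = 0.03672
Marginal likelihood of the evidence = 0.25599.
P(Duryx infection | evidence) = 0.024602 / 0.25599 ≈ 0.096.

0.096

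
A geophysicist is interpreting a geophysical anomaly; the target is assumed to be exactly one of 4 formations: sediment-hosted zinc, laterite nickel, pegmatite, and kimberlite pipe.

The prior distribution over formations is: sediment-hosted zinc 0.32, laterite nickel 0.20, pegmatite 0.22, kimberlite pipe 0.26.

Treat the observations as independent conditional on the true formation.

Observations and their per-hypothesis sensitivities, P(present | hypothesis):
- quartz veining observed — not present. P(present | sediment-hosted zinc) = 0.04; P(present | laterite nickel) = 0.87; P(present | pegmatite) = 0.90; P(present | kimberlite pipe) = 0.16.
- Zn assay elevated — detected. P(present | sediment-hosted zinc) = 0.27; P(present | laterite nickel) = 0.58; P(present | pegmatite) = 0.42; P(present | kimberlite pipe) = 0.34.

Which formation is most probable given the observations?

sediment-hosted zinc

For each hypothesis, the unnormalized posterior weight is prior × product of the observation likelihoods (using 1 − P(present | H) for each absent observation):
  sediment-hosted zinc: 0.32 × (1 − 0.04) × 0.27 = 0.082944
  laterite nickel: 0.20 × (1 − 0.87) × 0.58 = 0.01508
  pegmatite: 0.22 × (1 − 0.90) × 0.42 = 0.00924
  kimberlite pipe: 0.26 × (1 − 0.16) × 0.34 = 0.074256
Normalizing constant Z = 0.082944 + 0.01508 + 0.00924 + 0.074256 = 0.18152.
P(sediment-hosted zinc | evidence) ≈ 0.082944 / 0.18152 ≈ 0.457
P(laterite nickel | evidence) ≈ 0.01508 / 0.18152 ≈ 0.083
P(pegmatite | evidence) ≈ 0.00924 / 0.18152 ≈ 0.051
P(kimberlite pipe | evidence) ≈ 0.074256 / 0.18152 ≈ 0.409
The largest is 0.457, so sediment-hosted zinc is most probable.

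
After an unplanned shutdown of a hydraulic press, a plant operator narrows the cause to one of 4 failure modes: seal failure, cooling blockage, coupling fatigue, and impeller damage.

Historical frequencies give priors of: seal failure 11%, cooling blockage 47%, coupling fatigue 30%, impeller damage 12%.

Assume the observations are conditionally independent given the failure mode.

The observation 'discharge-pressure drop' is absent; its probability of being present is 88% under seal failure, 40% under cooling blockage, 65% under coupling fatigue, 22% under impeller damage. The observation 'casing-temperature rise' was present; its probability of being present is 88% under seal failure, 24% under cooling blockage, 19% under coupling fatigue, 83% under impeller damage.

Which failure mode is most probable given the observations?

impeller damage

By Bayes' rule with conditional independence, the unnormalized weight for each hypothesis is prior × ∏ likelihoods (using 1 − P(present | H) for each absent observation):
  seal failure: 0.11 × (1 − 0.88) × 0.88 = 0.011616
  cooling blockage: 0.47 × (1 − 0.40) × 0.24 = 0.06768
  coupling fatigue: 0.30 × (1 − 0.65) × 0.19 = 0.01995
  impeller damage: 0.12 × (1 − 0.22) × 0.83 = 0.077688
The unnormalized weights sum to 0.17693.
P(seal failure | evidence) ≈ 0.011616 / 0.17693 ≈ 0.066
P(cooling blockage | evidence) ≈ 0.06768 / 0.17693 ≈ 0.383
P(coupling fatigue | evidence) ≈ 0.01995 / 0.17693 ≈ 0.113
P(impeller damage | evidence) ≈ 0.077688 / 0.17693 ≈ 0.439
The largest is 0.439, so impeller damage is most probable.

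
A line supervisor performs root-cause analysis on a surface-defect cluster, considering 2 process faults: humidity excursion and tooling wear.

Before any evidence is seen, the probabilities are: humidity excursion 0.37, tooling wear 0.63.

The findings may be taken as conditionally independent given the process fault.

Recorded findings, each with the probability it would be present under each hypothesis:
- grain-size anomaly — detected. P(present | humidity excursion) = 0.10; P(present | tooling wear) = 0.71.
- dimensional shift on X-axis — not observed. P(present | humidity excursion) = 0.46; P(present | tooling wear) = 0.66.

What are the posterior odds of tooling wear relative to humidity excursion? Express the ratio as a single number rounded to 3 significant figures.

7.61

Posterior odds equal prior odds times the likelihood ratio; only the two competing hypotheses matter (using 1 − P(present | H) for each absent finding).
  tooling wear: 0.63 × 0.71 × (1 − 0.66) = 0.15208
  humidity excursion: 0.37 × 0.10 × (1 − 0.46) = 0.01998
Odds(tooling wear : humidity excursion) = 0.15208 / 0.01998 ≈ 7.61.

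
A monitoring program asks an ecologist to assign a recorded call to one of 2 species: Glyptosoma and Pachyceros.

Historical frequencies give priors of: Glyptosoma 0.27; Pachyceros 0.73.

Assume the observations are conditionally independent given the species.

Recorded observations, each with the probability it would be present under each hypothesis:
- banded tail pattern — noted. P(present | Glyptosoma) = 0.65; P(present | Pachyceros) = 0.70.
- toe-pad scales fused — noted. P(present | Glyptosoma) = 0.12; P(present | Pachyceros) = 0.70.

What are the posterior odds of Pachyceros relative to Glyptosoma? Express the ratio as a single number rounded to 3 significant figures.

17.0

The normalizing constant cancels in an odds ratio, so compute prior × likelihood for the two hypotheses only:
  Pachyceros: 0.73 × 0.70 × 0.70 = 0.3577
  Glyptosoma: 0.27 × 0.65 × 0.12 = 0.02106
Posterior odds = 0.3577 / 0.02106 ≈ 17.0.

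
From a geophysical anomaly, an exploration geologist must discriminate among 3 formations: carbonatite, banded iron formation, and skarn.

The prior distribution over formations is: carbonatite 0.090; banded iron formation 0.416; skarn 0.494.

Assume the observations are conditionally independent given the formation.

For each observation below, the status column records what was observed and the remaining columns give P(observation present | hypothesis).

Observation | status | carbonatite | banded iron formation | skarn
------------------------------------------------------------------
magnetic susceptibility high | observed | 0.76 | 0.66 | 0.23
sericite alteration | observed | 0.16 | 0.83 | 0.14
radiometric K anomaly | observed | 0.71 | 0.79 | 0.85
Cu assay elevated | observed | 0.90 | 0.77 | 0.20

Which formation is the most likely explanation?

For each hypothesis, the unnormalized posterior weight is prior × product of the observation likelihoods:
  carbonatite: 0.090 × 0.76 × 0.16 × 0.71 × 0.90 = 0.0069932
  banded iron formation: 0.416 × 0.66 × 0.83 × 0.79 × 0.77 = 0.13862
  skarn: 0.494 × 0.23 × 0.14 × 0.85 × 0.20 = 0.0027042
Marginal likelihood of the evidence = 0.14832.
P(carbonatite | evidence) ≈ 0.0069932 / 0.14832 ≈ 0.047
P(banded iron formation | evidence) ≈ 0.13862 / 0.14832 ≈ 0.935
P(skarn | evidence) ≈ 0.0027042 / 0.14832 ≈ 0.018
The largest is 0.935, so banded iron formation is most probable.

banded iron formation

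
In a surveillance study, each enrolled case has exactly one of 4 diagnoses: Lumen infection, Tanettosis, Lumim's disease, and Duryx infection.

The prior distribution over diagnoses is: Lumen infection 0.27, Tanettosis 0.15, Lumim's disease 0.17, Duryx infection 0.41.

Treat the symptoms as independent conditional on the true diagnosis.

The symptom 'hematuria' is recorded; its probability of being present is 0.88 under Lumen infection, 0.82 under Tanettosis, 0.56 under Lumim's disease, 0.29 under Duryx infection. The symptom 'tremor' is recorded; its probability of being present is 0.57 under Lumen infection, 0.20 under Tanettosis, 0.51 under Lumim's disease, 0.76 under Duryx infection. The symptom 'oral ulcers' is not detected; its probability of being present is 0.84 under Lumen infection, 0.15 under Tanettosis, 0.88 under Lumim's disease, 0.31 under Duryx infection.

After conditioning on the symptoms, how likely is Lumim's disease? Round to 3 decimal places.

By Bayes' rule with conditional independence, the unnormalized weight for each hypothesis is prior × ∏ likelihoods (using 1 − P(present | H) for each absent symptom):
  Lumen infection: 0.27 × 0.88 × 0.57 × (1 − 0.84) = 0.021669
  Tanettosis: 0.15 × 0.82 × 0.20 × (1 − 0.15) = 0.02091
  Lumim's disease: 0.17 × 0.56 × 0.51 × (1 − 0.88) = 0.0058262
  Duryx infection: 0.41 × 0.29 × 0.76 × (1 − 0.31) = 0.062351
Marginal likelihood of the evidence = 0.11076.
P(Lumim's disease | evidence) = 0.0058262 / 0.11076 ≈ 0.053.

0.053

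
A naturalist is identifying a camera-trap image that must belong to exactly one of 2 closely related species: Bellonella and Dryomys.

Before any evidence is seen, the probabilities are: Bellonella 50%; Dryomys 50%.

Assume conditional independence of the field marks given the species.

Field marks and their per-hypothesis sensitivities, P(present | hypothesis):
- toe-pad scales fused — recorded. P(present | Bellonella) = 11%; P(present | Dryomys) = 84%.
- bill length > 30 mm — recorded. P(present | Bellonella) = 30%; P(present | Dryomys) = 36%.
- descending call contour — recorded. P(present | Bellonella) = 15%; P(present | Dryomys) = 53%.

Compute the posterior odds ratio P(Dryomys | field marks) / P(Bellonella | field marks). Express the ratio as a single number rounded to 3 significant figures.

32.4

The normalizing constant cancels in an odds ratio, so compute prior × likelihood for the two hypotheses only:
  Dryomys: 0.50 × 0.84 × 0.36 × 0.53 = 0.080136
  Bellonella: 0.50 × 0.11 × 0.30 × 0.15 = 0.002475
Odds(Dryomys : Bellonella) = 0.080136 / 0.002475 ≈ 32.4.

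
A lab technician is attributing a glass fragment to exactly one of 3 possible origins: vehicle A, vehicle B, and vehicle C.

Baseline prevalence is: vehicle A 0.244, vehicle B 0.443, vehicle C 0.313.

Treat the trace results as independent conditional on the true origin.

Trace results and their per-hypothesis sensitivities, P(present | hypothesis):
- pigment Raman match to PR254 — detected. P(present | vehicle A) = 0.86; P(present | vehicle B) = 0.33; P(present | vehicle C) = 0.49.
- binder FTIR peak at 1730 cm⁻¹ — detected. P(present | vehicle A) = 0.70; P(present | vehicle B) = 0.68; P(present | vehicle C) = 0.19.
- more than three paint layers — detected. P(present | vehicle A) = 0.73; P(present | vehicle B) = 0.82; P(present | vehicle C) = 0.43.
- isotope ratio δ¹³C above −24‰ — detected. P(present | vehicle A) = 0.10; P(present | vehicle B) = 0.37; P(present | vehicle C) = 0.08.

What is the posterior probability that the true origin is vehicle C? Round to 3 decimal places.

0.024

Multiply each prior by the joint likelihood of the trace result pattern:
  vehicle A: 0.244 × 0.86 × 0.70 × 0.73 × 0.10 = 0.010723
  vehicle B: 0.443 × 0.33 × 0.68 × 0.82 × 0.37 = 0.030161
  vehicle C: 0.313 × 0.49 × 0.19 × 0.43 × 0.08 = 0.0010024
Normalizing constant Z = 0.010723 + 0.030161 + 0.0010024 = 0.041886.
P(vehicle C | evidence) = 0.0010024 / 0.041886 ≈ 0.024.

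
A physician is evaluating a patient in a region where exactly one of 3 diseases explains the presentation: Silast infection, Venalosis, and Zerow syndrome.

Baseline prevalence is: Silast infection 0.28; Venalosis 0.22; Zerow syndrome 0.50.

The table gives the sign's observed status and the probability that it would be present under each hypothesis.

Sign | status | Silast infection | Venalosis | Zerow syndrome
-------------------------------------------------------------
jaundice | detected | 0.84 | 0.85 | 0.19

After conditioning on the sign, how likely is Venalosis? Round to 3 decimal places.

0.362

For each hypothesis, the unnormalized posterior weight is prior × likelihood:
  Silast infection: 0.28 × 0.84 = 0.2352
  Venalosis: 0.22 × 0.85 = 0.187
  Zerow syndrome: 0.50 × 0.19 = 0.095
The unnormalized weights sum to 0.5172.
P(Venalosis | evidence) = 0.187 / 0.5172 ≈ 0.362.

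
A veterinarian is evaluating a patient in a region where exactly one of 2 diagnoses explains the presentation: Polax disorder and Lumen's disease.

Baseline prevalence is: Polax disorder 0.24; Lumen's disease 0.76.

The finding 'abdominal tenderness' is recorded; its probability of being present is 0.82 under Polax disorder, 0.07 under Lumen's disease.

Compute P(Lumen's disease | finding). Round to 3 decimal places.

For each hypothesis, the unnormalized posterior weight is prior × likelihood:
  Polax disorder: 0.24 × 0.82 = 0.1968
  Lumen's disease: 0.76 × 0.07 = 0.0532
The unnormalized weights sum to 0.25.
P(Lumen's disease | evidence) = 0.0532 / 0.25 ≈ 0.213.

0.213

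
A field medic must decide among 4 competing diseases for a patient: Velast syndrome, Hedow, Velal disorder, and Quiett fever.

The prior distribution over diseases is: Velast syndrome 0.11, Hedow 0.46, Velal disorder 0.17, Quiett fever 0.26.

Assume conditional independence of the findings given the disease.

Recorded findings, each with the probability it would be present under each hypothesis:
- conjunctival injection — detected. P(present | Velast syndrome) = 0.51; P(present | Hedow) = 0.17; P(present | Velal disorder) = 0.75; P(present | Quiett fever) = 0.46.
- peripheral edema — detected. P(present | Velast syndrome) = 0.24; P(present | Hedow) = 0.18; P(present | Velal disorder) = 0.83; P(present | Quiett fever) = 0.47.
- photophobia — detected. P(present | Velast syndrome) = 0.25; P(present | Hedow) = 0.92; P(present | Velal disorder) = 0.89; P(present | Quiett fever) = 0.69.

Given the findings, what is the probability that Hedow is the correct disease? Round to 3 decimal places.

For each hypothesis, the unnormalized posterior weight is prior × product of the finding likelihoods:
  Velast syndrome: 0.11 × 0.51 × 0.24 × 0.25 = 0.003366
  Hedow: 0.46 × 0.17 × 0.18 × 0.92 = 0.01295
  Velal disorder: 0.17 × 0.75 × 0.83 × 0.89 = 0.094184
  Quiett fever: 0.26 × 0.46 × 0.47 × 0.69 = 0.038786
Normalizing constant Z = 0.003366 + 0.01295 + 0.094184 + 0.038786 = 0.14929.
P(Hedow | evidence) = 0.01295 / 0.14929 ≈ 0.087.

0.087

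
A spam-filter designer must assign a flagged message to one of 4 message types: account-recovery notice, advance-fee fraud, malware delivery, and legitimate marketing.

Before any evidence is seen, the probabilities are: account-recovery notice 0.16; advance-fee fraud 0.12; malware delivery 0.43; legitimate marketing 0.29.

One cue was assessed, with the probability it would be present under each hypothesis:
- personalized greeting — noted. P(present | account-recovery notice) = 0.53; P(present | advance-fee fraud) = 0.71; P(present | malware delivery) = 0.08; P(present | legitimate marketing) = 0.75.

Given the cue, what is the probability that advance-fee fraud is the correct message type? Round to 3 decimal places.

Multiply each prior by the likelihood of the cue:
  account-recovery notice: 0.16 × 0.53 = 0.0848
  advance-fee fraud: 0.12 × 0.71 = 0.0852
  malware delivery: 0.43 × 0.08 = 0.0344
  legitimate marketing: 0.29 × 0.75 = 0.2175
Normalizing constant Z = 0.0848 + 0.0852 + 0.0344 + 0.2175 = 0.4219.
P(advance-fee fraud | evidence) = 0.0852 / 0.4219 ≈ 0.202.

0.202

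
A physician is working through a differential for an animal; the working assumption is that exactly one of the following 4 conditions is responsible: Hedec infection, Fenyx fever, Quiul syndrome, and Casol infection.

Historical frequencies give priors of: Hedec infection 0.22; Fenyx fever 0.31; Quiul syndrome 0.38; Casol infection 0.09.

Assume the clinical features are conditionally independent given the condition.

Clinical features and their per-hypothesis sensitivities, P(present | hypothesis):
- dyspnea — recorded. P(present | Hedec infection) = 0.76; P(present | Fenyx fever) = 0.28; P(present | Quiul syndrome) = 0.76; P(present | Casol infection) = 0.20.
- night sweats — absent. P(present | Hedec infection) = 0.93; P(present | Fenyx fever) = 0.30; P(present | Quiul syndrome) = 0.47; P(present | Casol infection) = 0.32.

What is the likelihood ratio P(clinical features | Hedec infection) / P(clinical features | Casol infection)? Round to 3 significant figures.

0.391

Take the product of per-clinical feature likelihoods under each hypothesis (using 1 − P(present | H) for each absent clinical feature), then divide.
  Hedec infection: 0.76 × (1 − 0.93) = 0.0532
  Casol infection: 0.20 × (1 − 0.32) = 0.136
Bayes factor = 0.0532 / 0.136 ≈ 0.391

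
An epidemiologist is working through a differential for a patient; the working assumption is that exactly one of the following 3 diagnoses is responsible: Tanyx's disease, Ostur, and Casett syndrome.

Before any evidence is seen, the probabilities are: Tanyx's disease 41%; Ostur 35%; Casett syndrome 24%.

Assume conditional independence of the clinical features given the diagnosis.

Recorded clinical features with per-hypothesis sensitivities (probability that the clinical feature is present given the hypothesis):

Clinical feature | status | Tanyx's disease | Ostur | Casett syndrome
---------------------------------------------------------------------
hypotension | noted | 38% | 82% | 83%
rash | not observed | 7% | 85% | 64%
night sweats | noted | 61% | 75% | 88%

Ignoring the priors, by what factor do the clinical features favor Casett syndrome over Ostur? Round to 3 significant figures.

2.85

Take the product of per-clinical feature likelihoods under each hypothesis (using 1 − P(present | H) for each absent clinical feature), then divide.
  Casett syndrome: 0.83 × (1 − 0.64) × 0.88 = 0.26294
  Ostur: 0.82 × (1 − 0.85) × 0.75 = 0.09225
Bayes factor = 0.26294 / 0.09225 ≈ 2.85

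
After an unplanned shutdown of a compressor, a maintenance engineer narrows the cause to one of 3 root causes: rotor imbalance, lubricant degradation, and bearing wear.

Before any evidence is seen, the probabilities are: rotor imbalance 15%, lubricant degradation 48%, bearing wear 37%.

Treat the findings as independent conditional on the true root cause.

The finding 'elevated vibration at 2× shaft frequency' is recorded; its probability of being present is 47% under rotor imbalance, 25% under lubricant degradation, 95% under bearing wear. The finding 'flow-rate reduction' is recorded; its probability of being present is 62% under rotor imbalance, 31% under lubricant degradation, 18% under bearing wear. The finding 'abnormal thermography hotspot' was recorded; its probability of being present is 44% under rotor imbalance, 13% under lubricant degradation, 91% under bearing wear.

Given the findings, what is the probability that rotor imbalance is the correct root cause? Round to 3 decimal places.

0.236

For each hypothesis, the unnormalized posterior weight is prior × product of the finding likelihoods:
  rotor imbalance: 0.15 × 0.47 × 0.62 × 0.44 = 0.019232
  lubricant degradation: 0.48 × 0.25 × 0.31 × 0.13 = 0.004836
  bearing wear: 0.37 × 0.95 × 0.18 × 0.91 = 0.057576
Normalizing constant Z = 0.019232 + 0.004836 + 0.057576 = 0.081644.
P(rotor imbalance | evidence) = 0.019232 / 0.081644 ≈ 0.236.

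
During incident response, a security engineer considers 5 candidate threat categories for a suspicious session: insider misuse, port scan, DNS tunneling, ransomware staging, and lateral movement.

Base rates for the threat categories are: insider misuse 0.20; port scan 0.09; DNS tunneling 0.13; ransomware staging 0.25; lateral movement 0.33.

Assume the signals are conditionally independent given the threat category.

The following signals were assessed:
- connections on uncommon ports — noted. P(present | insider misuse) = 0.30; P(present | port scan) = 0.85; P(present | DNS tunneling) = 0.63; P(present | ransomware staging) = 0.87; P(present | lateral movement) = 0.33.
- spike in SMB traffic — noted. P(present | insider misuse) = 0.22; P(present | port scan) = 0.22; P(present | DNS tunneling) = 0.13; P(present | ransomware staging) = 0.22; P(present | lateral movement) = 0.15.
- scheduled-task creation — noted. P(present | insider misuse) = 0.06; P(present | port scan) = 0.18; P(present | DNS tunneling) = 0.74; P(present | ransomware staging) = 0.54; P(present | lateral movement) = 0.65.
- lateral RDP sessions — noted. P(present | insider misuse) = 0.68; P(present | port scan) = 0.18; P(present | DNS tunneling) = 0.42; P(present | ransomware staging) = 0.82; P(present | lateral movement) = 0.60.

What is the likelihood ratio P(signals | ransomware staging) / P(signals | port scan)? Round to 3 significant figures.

14.0

Joint likelihood of the signal pattern under each hypothesis:
  ransomware staging: 0.87 × 0.22 × 0.54 × 0.82 = 0.084752
  port scan: 0.85 × 0.22 × 0.18 × 0.18 = 0.0060588
Bayes factor = 0.084752 / 0.0060588 ≈ 14.0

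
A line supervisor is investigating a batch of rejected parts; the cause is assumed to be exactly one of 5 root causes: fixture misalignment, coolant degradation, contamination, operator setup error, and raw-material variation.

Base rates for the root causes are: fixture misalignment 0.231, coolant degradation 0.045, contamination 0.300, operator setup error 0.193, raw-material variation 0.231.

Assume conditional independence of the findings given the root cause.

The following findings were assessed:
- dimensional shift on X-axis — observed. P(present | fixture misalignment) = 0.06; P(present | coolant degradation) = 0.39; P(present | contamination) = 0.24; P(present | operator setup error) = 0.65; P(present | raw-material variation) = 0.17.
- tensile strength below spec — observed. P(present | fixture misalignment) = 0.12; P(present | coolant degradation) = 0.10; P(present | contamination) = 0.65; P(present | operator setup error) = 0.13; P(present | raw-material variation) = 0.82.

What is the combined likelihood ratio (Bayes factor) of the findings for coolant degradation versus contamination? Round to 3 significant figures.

0.250

Take the product of per-finding likelihoods under each hypothesis, then divide.
  coolant degradation: 0.39 × 0.10 = 0.039
  contamination: 0.24 × 0.65 = 0.156
Bayes factor = 0.039 / 0.156 ≈ 0.250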